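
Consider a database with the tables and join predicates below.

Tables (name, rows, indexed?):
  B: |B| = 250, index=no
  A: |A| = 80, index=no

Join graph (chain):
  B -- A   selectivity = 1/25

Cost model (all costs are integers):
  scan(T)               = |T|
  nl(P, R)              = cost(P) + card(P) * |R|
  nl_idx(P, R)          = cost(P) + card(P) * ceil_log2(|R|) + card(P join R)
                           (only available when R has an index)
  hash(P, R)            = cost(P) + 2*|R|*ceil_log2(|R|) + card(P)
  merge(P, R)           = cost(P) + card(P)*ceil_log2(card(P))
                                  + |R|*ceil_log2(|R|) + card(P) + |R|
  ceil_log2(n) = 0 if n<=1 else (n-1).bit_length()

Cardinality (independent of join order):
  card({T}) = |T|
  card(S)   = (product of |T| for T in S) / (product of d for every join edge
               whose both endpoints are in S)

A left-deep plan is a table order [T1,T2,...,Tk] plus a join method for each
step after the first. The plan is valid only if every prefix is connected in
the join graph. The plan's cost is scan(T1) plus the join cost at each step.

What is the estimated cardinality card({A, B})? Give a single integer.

800

Tables in S: A(80), B(250)
Edges inside S: B-A(d=25)
numerator = 80 * 250 = 20000
denominator = 25 = 25
card(S) = 20000 / 25 = 800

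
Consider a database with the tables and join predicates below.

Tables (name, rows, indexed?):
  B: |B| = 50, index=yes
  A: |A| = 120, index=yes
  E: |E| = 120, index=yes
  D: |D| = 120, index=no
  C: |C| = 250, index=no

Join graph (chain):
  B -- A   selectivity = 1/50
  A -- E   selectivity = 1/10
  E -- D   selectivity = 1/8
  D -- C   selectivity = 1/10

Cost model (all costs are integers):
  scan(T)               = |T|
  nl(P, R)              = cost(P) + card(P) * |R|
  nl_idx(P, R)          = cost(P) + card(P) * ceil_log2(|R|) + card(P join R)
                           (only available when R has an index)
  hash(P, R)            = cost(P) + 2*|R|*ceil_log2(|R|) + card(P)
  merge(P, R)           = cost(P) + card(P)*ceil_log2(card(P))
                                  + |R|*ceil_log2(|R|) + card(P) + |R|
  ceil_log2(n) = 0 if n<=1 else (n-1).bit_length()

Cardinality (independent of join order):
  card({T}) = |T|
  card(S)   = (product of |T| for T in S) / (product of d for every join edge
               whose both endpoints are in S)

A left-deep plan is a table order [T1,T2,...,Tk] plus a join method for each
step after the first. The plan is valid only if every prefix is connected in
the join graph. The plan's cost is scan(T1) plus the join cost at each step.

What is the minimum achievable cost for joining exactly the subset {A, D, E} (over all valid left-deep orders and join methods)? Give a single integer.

Selinger DP over subsets of {A,D,E}:
  {A}: scan cost=120, card=120
  {E}: scan cost=120, card=120
  {D}: scan cost=120, card=120
  {AE}: card=1440; try (E,hash)→1920, (A,hash)→1920, (E,merge)→2040, (A,merge)→2040, (E,nl_idx)→2400, (A,nl_idx)→2400 …(+2); best=1920 via (E,hash)
  {DE}: card=1800; try (E,hash)→1920, (D,hash)→1920, (E,merge)→2040, (D,merge)→2040, (E,nl_idx)→2760, (E,nl)→14520 …(+1); best=1920 via (E,hash)
  {ADE}: card=21600; try (D,hash)→5040, (A,hash)→5400, (D,merge)→20160, (A,merge)→24480, (A,nl_idx)→36120, (D,nl)→174720 …(+1); best=5040 via (D,hash)

5040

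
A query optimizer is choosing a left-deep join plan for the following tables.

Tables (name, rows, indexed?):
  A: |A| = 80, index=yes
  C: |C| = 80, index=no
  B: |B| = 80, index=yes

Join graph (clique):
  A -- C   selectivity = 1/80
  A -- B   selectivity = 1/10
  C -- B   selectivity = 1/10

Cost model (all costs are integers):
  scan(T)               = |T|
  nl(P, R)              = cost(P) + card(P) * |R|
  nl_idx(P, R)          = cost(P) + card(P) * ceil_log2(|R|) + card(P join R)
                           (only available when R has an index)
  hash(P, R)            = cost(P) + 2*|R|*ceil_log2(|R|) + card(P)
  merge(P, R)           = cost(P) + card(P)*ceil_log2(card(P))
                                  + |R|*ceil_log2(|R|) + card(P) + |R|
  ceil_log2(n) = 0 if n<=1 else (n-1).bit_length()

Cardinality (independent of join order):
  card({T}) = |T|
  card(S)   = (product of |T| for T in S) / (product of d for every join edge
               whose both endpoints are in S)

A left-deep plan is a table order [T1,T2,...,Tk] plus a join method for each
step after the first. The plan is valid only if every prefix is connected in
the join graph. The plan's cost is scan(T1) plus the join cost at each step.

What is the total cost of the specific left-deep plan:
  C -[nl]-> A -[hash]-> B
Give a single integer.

7680

step 1: scan C: cost=80, card=80
step 2: join A via nl
    card(P join A) = 80*80/(80) = 80
    cost = 80 + 80*80 = 6480
step 3: join B via hash
    card(P join B) = 80*80/(10*10) = 64
    cost = 6480 + 2*80*7 + 80 = 7680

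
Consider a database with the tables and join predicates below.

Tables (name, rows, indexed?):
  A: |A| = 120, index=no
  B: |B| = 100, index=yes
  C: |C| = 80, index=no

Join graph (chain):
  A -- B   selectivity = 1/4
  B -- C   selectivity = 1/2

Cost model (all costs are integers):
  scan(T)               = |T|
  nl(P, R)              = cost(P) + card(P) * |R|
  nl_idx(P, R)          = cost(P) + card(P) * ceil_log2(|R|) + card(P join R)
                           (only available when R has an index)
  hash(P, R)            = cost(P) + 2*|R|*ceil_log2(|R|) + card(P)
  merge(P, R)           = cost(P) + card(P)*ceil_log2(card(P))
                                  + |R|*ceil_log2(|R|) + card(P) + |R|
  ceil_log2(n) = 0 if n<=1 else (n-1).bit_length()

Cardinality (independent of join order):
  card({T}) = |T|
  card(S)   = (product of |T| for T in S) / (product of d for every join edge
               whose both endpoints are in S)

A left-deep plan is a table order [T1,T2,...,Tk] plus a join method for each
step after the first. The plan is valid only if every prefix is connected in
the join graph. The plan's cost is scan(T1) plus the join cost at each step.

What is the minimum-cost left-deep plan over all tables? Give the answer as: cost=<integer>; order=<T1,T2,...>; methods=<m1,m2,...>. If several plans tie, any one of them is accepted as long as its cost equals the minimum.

cost=5760; order=A,B,C; methods=hash,hash

Selinger DP (subsets sized 1..n):
  {A}: scan cost=120, card=120
  {B}: scan cost=100, card=100
  {C}: scan cost=80, card=80
  {AB}: card=3000; try (B,hash)→1640, (A,merge)→1860, (B,merge)→1880, (A,hash)→1880, (B,nl_idx)→3960, (A,nl)→12100 …(+1); best=1640 via (B,hash)
  {BC}: card=4000; try (C,hash)→1320, (B,merge)→1520, (C,merge)→1540, (B,hash)→1560, (B,nl_idx)→4640, (B,nl)→8080 …(+1); best=1320 via (C,hash)
  {ABC}: card=120000; try (C,hash)→5760, (A,hash)→7000, (C,merge)→41280, (A,merge)→54280, (C,nl)→241640, (A,nl)→481320; best=5760 via (C,hash)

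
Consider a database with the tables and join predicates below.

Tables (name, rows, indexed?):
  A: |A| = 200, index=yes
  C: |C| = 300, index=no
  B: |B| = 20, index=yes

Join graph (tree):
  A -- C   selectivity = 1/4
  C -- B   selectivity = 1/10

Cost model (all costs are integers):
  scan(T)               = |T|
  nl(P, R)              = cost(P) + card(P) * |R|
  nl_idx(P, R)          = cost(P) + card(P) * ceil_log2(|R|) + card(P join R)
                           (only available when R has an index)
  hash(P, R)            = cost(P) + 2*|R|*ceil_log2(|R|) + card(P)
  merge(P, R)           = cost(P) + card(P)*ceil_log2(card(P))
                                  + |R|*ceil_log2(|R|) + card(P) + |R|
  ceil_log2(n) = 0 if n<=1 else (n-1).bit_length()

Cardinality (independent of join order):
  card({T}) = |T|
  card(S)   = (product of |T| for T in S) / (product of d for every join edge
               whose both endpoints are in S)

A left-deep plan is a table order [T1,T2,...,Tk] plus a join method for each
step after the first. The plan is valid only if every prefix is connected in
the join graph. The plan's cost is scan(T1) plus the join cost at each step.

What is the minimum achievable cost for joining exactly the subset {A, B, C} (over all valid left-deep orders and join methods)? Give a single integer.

4600

Selinger DP over subsets of {A,B,C}:
  {A}: scan cost=200, card=200
  {C}: scan cost=300, card=300
  {B}: scan cost=20, card=20
  {AC}: card=15000; try (A,hash)→3800, (C,merge)→5000, (A,merge)→5100, (C,hash)→5800, (A,nl_idx)→17700, (C,nl)→60200 …(+1); best=3800 via (A,hash)
  {BC}: card=600; try (B,hash)→800, (B,nl_idx)→2400, (C,merge)→3140, (B,merge)→3420, (C,hash)→5440, (C,nl)→6020 …(+1); best=800 via (B,hash)
  {ABC}: card=30000; try (A,hash)→4600, (A,merge)→9200, (B,hash)→19000, (A,nl_idx)→35600, (B,nl_idx)→108800, (A,nl)→120800 …(+2); best=4600 via (A,hash)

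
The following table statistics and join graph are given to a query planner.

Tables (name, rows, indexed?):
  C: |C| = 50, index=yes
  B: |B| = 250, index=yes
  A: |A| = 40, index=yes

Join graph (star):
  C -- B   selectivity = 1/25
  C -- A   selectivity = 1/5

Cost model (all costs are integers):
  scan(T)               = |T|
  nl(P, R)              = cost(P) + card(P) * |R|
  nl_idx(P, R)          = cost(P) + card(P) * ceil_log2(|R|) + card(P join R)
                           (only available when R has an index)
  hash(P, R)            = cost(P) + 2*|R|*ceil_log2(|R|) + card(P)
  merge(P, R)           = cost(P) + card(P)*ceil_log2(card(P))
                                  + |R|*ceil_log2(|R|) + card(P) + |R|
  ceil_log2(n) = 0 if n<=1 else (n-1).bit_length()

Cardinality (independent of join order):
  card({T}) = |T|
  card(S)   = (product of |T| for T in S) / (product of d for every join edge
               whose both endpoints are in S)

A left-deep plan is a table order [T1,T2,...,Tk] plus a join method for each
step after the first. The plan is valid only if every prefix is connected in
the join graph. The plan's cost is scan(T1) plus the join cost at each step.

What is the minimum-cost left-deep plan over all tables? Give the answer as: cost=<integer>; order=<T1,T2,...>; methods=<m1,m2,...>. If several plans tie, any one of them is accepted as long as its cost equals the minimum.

cost=1930; order=C,B,A; methods=nl_idx,hash

Selinger DP (subsets sized 1..n):
  {C}: scan cost=50, card=50
  {B}: scan cost=250, card=250
  {A}: scan cost=40, card=40
  {BC}: card=500; try (B,nl_idx)→950, (C,hash)→1100, (C,nl_idx)→2250, (B,merge)→2650, (C,merge)→2850, (B,hash)→4100 …(+2); best=950 via (B,nl_idx)
  {AC}: card=400; try (A,hash)→580, (C,merge)→670, (C,hash)→680, (C,nl_idx)→680, (A,merge)→680, (A,nl_idx)→750 …(+2); best=580 via (A,hash)
  {ABC}: card=4000; try (A,hash)→1930, (B,hash)→4980, (A,merge)→6230, (B,merge)→6830, (B,nl_idx)→7780, (A,nl_idx)→7950 …(+2); best=1930 via (A,hash)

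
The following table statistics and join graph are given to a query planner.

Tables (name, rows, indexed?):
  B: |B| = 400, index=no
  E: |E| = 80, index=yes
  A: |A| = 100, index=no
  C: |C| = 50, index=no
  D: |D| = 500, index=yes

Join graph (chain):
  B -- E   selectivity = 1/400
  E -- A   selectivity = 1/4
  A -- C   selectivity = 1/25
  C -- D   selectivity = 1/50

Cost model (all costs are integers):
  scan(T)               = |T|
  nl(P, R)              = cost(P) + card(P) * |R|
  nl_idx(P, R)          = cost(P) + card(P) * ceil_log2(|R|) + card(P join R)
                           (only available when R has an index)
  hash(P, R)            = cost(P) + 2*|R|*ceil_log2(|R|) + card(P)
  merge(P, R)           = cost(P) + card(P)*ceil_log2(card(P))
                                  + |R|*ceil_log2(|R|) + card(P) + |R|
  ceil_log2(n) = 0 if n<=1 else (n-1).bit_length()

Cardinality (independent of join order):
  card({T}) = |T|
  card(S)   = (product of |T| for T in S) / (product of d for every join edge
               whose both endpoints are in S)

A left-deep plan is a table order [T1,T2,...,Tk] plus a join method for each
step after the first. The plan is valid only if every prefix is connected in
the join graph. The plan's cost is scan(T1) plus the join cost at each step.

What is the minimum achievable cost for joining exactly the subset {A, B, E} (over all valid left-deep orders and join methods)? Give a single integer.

Selinger DP over subsets of {A,B,E}:
  {B}: scan cost=400, card=400
  {E}: scan cost=80, card=80
  {A}: scan cost=100, card=100
  {BE}: card=80; try (E,hash)→1920, (E,nl_idx)→3280, (B,merge)→4720, (E,merge)→5040, (B,hash)→7360, (B,nl)→32080 …(+1); best=1920 via (E,hash)
  {AE}: card=2000; try (E,hash)→1320, (A,merge)→1520, (E,merge)→1540, (A,hash)→1560, (E,nl_idx)→2800, (A,nl)→8080 …(+1); best=1320 via (E,hash)
  {ABE}: card=2000; try (A,merge)→3360, (A,hash)→3400, (A,nl)→9920, (B,hash)→10520, (B,merge)→29320, (B,nl)→801320; best=3360 via (A,merge)

3360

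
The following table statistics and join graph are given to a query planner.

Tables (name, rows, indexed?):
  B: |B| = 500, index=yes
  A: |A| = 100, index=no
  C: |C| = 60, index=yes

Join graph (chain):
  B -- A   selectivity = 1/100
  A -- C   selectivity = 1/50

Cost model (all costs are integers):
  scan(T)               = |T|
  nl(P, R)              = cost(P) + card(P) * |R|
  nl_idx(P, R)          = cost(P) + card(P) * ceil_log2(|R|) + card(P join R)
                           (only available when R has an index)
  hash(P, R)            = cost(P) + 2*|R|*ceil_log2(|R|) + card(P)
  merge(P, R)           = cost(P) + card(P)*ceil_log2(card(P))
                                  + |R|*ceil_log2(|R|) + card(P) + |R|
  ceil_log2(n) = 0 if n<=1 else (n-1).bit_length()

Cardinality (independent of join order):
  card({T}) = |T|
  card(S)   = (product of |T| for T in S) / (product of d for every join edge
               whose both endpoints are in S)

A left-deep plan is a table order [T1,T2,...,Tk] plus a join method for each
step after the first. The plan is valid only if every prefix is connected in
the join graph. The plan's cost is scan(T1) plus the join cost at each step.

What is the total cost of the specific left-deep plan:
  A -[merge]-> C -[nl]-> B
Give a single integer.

61320

step 1: scan A: cost=100, card=100
step 2: join C via merge
    card(P join C) = 100*60/(50) = 120
    cost = 100 + 100*7 + 60*6 + 100 + 60 = 1320
step 3: join B via nl
    card(P join B) = 120*500/(100) = 600
    cost = 1320 + 120*500 = 61320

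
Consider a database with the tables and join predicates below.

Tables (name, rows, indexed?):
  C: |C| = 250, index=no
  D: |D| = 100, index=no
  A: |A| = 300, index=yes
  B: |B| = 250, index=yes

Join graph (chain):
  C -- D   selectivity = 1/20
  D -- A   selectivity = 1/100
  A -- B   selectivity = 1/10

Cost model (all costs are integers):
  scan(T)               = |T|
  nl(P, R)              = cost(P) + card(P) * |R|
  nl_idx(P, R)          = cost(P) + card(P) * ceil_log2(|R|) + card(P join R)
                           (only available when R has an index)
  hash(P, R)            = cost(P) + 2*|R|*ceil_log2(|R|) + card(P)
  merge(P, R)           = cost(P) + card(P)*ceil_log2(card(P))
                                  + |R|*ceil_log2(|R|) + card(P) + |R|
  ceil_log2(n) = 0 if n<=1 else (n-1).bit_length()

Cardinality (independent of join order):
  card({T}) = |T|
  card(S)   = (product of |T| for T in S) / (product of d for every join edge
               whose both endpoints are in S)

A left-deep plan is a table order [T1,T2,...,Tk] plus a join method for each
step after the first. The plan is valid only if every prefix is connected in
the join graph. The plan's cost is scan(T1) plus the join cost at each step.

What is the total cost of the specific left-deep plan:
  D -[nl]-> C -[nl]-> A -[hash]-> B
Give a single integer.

step 1: scan D: cost=100, card=100
step 2: join C via nl
    card(P join C) = 100*250/(20) = 1250
    cost = 100 + 100*250 = 25100
step 3: join A via nl
    card(P join A) = 1250*300/(100) = 3750
    cost = 25100 + 1250*300 = 400100
step 4: join B via hash
    card(P join B) = 3750*250/(10) = 93750
    cost = 400100 + 2*250*8 + 3750 = 407850

407850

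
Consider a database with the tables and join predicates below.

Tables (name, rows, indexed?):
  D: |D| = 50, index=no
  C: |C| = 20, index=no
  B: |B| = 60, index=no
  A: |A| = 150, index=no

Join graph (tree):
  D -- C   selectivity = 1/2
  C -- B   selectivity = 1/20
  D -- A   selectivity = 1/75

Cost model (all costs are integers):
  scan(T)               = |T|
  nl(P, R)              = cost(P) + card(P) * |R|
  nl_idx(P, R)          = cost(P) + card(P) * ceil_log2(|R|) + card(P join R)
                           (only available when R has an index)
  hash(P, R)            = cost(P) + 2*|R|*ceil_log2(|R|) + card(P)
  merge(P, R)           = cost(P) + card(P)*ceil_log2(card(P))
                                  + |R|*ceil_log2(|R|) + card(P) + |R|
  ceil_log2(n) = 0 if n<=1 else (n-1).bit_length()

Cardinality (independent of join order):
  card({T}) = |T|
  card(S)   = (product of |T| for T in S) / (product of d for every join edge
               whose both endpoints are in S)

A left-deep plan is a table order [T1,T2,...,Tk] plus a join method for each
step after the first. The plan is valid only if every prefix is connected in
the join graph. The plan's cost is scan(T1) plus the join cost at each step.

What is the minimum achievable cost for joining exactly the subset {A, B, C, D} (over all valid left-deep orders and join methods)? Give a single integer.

Selinger DP over subsets of {A,B,C,D}:
  {D}: scan cost=50, card=50
  {C}: scan cost=20, card=20
  {B}: scan cost=60, card=60
  {A}: scan cost=150, card=150
  {CD}: card=500; try (C,hash)→300, (D,merge)→490, (C,merge)→520, (D,hash)→640, (D,nl)→1020, (C,nl)→1050; best=300 via (C,hash)
  {AD}: card=100; try (D,hash)→900, (A,merge)→1750, (D,merge)→1850, (A,hash)→2500, (A,nl)→7550, (D,nl)→7650; best=900 via (D,hash)
  {BC}: card=60; try (C,hash)→320, (B,merge)→560, (C,merge)→600, (B,hash)→760, (B,nl)→1220, (C,nl)→1260; best=320 via (C,hash)
  {BCD}: card=1500; try (D,hash)→980, (D,merge)→1090, (B,hash)→1520, (D,nl)→3320, (B,merge)→5720, (B,nl)→30300; best=980 via (D,hash)
  {ACD}: card=1000; try (C,hash)→1200, (C,merge)→1820, (C,nl)→2900, (A,hash)→3200, (A,merge)→6650, (A,nl)→75300; best=1200 via (C,hash)
  {ABCD}: card=3000; try (B,hash)→2920, (A,hash)→4880, (B,merge)→12620, (A,merge)→20330, (B,nl)→61200, (A,nl)→225980; best=2920 via (B,hash)

2920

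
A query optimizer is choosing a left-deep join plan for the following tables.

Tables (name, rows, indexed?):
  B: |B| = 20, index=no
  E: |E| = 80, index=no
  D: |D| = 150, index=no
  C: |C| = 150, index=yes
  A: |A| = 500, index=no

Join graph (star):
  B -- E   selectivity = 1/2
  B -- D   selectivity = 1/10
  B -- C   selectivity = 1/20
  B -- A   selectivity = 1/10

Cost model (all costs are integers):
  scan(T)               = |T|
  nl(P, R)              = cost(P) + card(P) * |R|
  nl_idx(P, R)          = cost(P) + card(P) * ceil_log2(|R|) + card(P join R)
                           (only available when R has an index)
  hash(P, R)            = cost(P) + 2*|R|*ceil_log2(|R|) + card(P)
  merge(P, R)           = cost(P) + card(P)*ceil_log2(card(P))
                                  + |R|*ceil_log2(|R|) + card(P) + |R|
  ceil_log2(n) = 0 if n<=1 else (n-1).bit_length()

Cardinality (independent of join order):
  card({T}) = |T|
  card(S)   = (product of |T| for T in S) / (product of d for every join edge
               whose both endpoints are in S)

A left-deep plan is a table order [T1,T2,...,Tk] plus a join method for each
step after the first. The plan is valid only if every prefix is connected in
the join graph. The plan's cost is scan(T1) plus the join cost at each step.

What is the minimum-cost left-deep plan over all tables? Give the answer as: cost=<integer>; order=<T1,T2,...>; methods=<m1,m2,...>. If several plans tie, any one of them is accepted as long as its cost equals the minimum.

Selinger DP (subsets sized 1..n):
  {B}: scan cost=20, card=20
  {E}: scan cost=80, card=80
  {D}: scan cost=150, card=150
  {C}: scan cost=150, card=150
  {A}: scan cost=500, card=500
  {BE}: card=800; try (B,hash)→360, (E,merge)→780, (B,merge)→840, (E,hash)→1160, (E,nl)→1620, (B,nl)→1680; best=360 via (B,hash)
  {BD}: card=300; try (B,hash)→500, (D,merge)→1490, (B,merge)→1620, (D,hash)→2440, (D,nl)→3020, (B,nl)→3150; best=500 via (B,hash)
  {BC}: card=150; try (C,nl_idx)→330, (B,hash)→500, (C,merge)→1490, (B,merge)→1620, (C,hash)→2440, (C,nl)→3020 …(+1); best=330 via (C,nl_idx)
  {AB}: card=1000; try (B,hash)→1200, (A,merge)→5140, (B,merge)→5620, (A,hash)→9040, (A,nl)→10020, (B,nl)→10500; best=1200 via (B,hash)
  {BDE}: card=12000; try (E,hash)→1920, (D,hash)→3560, (E,merge)→4140, (D,merge)→10510, (E,nl)→24500, (D,nl)→120360; best=1920 via (E,hash)
  {BCE}: card=6000; try (E,hash)→1600, (E,merge)→2320, (C,hash)→3560, (C,merge)→10510, (E,nl)→12330, (C,nl_idx)→12760 …(+1); best=1600 via (E,hash)
  {ABE}: card=40000; try (E,hash)→3320, (A,hash)→10160, (E,merge)→12840, (A,merge)→14160, (E,nl)→81200, (A,nl)→400360; best=3320 via (E,hash)
  {BCD}: card=2250; try (D,hash)→2880, (D,merge)→3030, (C,hash)→3200, (C,merge)→4850, (C,nl_idx)→5150, (D,nl)→22830 …(+1); best=2880 via (D,hash)
  {ABD}: card=15000; try (D,hash)→4600, (A,merge)→8500, (A,hash)→9800, (D,merge)→13550, (A,nl)→150500, (D,nl)→151200; best=4600 via (D,hash)
  {ABC}: card=7500; try (C,hash)→4600, (A,merge)→6680, (A,hash)→9480, (C,merge)→13550, (C,nl_idx)→16700, (A,nl)→75330 …(+1); best=4600 via (C,hash)
  {BCDE}: card=90000; try (E,hash)→6250, (D,hash)→10000, (C,hash)→16320, (E,merge)→32770, (D,merge)→86950, (E,nl)→182880 …(+4); best=6250 via (E,hash)
  {ABDE}: card=600000; try (E,hash)→20720, (A,hash)→22920, (D,hash)→45720, (A,merge)→186920, (E,merge)→230240, (D,merge)→684670 …(+3); best=20720 via (E,hash)
  {ABCE}: card=300000; try (E,hash)→13220, (A,hash)→16600, (C,hash)→45720, (A,merge)→90600, (E,merge)→110240, (E,nl)→604600 …(+4); best=13220 via (E,hash)
  {ABCD}: card=112500; try (A,hash)→14130, (D,hash)→14500, (C,hash)→22000, (A,merge)→37130, (D,merge)→110950, (C,merge)→230950 …(+4); best=14130 via (A,hash)
  {ABCDE}: card=4500000; try (A,hash)→105250, (E,hash)→127750, (D,hash)→315620, (C,hash)→623120, (A,merge)→1631250, (E,merge)→2039770 …(+7); best=105250 via (A,hash)

cost=105250; order=B,C,D,E,A; methods=nl_idx,hash,hash,hash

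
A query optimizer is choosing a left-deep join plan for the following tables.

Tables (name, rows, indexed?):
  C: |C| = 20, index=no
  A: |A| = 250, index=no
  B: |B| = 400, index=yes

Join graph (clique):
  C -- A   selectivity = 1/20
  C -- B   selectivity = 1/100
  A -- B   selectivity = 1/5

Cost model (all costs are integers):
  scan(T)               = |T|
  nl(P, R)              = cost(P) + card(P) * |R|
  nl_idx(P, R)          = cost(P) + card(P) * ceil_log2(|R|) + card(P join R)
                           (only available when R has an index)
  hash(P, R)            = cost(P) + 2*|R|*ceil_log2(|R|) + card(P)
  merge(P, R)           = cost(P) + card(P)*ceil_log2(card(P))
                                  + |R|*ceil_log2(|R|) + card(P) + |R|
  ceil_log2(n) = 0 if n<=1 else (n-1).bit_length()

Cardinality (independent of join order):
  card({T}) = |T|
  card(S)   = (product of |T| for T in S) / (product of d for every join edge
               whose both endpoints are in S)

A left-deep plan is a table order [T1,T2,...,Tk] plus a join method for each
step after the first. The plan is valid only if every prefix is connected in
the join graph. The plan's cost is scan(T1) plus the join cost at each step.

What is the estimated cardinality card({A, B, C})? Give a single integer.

200

Tables in S: A(250), B(400), C(20)
Edges inside S: C-A(d=20), C-B(d=100), A-B(d=5)
numerator = 250 * 400 * 20 = 2000000
denominator = 20 * 100 * 5 = 10000
card(S) = 2000000 / 10000 = 200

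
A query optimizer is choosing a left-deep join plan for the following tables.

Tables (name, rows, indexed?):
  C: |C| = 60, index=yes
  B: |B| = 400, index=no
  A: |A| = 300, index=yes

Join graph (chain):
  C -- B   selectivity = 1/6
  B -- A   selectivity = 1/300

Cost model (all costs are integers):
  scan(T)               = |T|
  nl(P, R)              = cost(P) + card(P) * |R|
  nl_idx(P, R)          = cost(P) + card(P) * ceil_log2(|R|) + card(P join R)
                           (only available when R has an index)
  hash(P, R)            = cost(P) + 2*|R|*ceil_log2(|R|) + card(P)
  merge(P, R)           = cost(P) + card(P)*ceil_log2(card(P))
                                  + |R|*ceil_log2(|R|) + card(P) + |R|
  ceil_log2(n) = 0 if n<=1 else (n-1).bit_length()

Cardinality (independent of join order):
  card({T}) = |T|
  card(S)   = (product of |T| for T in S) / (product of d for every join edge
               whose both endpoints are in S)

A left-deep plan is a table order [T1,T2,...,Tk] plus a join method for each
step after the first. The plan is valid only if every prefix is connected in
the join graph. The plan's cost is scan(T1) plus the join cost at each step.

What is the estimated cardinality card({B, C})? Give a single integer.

Tables in S: B(400), C(60)
Edges inside S: C-B(d=6)
numerator = 400 * 60 = 24000
denominator = 6 = 6
card(S) = 24000 / 6 = 4000

4000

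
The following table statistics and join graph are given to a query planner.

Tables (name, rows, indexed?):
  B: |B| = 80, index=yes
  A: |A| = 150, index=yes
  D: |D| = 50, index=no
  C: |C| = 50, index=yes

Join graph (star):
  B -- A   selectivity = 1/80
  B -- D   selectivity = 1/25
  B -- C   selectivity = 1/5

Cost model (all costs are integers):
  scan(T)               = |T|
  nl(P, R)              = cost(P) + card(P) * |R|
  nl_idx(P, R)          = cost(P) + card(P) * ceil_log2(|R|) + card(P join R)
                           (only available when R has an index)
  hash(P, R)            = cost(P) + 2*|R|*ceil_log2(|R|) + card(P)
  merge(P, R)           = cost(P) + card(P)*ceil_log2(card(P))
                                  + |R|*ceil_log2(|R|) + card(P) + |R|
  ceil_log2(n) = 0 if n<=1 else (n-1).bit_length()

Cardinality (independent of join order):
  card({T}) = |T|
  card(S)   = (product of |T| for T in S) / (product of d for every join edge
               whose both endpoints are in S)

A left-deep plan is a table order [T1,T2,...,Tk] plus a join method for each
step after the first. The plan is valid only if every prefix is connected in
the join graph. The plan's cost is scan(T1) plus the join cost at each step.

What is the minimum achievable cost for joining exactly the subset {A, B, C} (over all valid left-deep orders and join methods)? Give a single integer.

Selinger DP over subsets of {A,B,C}:
  {B}: scan cost=80, card=80
  {A}: scan cost=150, card=150
  {C}: scan cost=50, card=50
  {AB}: card=150; try (A,nl_idx)→870, (B,nl_idx)→1350, (B,hash)→1420, (A,merge)→2070, (B,merge)→2140, (A,hash)→2560 …(+2); best=870 via (A,nl_idx)
  {BC}: card=800; try (C,hash)→760, (B,merge)→1040, (C,merge)→1070, (B,nl_idx)→1200, (B,hash)→1220, (C,nl_idx)→1360 …(+2); best=760 via (C,hash)
  {ABC}: card=1500; try (C,hash)→1620, (C,merge)→2570, (C,nl_idx)→3270, (A,hash)→3960, (C,nl)→8370, (A,nl_idx)→8660 …(+2); best=1620 via (C,hash)

1620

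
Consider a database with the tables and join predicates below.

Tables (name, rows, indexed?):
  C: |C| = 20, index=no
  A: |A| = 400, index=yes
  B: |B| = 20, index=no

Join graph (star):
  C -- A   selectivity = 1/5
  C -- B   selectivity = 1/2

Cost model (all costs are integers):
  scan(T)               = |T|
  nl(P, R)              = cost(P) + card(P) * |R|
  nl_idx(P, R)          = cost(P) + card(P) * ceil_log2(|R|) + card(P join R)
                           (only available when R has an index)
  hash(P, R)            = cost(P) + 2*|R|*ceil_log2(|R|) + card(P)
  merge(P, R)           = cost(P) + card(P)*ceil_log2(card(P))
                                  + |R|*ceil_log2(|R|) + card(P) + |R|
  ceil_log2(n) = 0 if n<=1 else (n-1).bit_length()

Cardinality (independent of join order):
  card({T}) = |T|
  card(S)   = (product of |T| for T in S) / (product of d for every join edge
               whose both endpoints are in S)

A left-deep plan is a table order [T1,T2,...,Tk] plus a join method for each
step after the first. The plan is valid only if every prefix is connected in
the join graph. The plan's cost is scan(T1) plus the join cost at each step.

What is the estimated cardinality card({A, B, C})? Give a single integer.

Tables in S: A(400), B(20), C(20)
Edges inside S: C-A(d=5), C-B(d=2)
numerator = 400 * 20 * 20 = 160000
denominator = 5 * 2 = 10
card(S) = 160000 / 10 = 16000

16000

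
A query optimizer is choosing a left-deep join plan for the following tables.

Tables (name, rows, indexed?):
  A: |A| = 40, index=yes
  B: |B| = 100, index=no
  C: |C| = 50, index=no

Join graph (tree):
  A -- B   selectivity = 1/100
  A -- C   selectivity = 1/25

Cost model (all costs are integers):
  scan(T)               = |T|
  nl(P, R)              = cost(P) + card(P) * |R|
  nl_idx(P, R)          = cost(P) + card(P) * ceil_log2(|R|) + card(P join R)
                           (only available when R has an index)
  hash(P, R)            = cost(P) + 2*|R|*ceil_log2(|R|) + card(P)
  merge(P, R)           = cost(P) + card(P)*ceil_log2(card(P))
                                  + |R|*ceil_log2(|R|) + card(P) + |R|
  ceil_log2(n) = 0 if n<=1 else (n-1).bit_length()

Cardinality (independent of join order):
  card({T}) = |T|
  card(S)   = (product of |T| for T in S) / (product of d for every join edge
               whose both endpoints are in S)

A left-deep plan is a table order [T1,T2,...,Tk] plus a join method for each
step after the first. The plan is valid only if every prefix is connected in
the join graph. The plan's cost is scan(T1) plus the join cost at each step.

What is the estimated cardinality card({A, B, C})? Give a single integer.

80

Tables in S: A(40), B(100), C(50)
Edges inside S: A-B(d=100), A-C(d=25)
numerator = 40 * 100 * 50 = 200000
denominator = 100 * 25 = 2500
card(S) = 200000 / 2500 = 80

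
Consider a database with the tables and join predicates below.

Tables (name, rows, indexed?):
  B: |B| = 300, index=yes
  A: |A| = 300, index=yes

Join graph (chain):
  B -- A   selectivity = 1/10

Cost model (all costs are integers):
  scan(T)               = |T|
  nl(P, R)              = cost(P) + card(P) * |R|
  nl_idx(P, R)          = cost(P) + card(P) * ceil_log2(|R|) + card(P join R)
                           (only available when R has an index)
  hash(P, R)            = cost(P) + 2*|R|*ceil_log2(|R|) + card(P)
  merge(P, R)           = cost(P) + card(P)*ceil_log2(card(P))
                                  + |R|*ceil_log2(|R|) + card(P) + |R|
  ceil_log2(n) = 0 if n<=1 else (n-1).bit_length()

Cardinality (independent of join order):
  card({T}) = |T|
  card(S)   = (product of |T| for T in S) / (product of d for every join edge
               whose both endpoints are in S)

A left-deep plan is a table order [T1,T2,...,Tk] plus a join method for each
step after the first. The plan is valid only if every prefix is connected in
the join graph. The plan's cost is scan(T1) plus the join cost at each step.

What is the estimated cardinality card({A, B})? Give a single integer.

9000

Tables in S: A(300), B(300)
Edges inside S: B-A(d=10)
numerator = 300 * 300 = 90000
denominator = 10 = 10
card(S) = 90000 / 10 = 9000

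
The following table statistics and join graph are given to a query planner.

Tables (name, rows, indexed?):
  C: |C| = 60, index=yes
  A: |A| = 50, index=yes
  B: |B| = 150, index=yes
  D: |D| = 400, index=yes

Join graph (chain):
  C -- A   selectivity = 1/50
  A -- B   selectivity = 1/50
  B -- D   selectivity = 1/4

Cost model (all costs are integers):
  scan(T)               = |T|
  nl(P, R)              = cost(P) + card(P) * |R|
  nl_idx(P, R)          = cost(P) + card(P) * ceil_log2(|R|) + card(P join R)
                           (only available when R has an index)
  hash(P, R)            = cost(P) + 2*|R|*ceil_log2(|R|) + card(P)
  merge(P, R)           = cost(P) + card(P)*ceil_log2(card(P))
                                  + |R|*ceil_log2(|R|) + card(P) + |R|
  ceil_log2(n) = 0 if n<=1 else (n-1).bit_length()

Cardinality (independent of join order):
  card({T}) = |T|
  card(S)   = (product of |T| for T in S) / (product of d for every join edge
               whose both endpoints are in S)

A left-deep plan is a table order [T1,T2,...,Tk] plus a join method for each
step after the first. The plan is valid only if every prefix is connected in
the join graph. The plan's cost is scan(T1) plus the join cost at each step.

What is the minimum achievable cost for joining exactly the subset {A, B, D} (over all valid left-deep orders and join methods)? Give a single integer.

5950

Selinger DP over subsets of {A,B,D}:
  {A}: scan cost=50, card=50
  {B}: scan cost=150, card=150
  {D}: scan cost=400, card=400
  {AB}: card=150; try (B,nl_idx)→600, (A,hash)→900, (A,nl_idx)→1200, (B,merge)→1750, (A,merge)→1850, (B,hash)→2500 …(+2); best=600 via (B,nl_idx)
  {BD}: card=15000; try (B,hash)→3200, (D,merge)→5500, (B,merge)→5750, (D,hash)→7500, (D,nl_idx)→16500, (B,nl_idx)→18600 …(+2); best=3200 via (B,hash)
  {ABD}: card=15000; try (D,merge)→5950, (D,hash)→7950, (D,nl_idx)→16950, (A,hash)→18800, (D,nl)→60600, (A,nl_idx)→108200 …(+2); best=5950 via (D,merge)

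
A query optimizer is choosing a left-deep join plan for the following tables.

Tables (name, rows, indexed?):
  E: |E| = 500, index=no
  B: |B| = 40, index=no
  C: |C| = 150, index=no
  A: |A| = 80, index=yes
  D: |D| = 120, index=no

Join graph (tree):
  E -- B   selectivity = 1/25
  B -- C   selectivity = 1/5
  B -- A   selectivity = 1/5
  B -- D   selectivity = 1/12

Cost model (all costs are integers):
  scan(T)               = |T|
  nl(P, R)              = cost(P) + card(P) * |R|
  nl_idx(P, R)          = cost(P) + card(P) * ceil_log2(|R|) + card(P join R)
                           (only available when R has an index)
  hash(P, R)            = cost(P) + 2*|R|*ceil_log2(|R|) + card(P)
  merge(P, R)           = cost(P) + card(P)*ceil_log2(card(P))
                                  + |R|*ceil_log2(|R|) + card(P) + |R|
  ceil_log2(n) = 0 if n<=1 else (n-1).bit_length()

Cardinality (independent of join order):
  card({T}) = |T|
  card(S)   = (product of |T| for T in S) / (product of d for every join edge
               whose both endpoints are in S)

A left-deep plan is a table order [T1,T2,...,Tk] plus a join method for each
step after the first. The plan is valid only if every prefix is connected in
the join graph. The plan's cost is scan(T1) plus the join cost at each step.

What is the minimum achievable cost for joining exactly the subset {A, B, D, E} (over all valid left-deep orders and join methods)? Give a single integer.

13080

Selinger DP over subsets of {A,B,D,E}:
  {E}: scan cost=500, card=500
  {B}: scan cost=40, card=40
  {A}: scan cost=80, card=80
  {D}: scan cost=120, card=120
  {BE}: card=800; try (B,hash)→1480, (E,merge)→5320, (B,merge)→5780, (E,hash)→9080, (E,nl)→20040, (B,nl)→20500; best=1480 via (B,hash)
  {AB}: card=640; try (B,hash)→640, (A,merge)→960, (A,nl_idx)→960, (B,merge)→1000, (A,hash)→1200, (A,nl)→3240 …(+1); best=640 via (B,hash)
  {BD}: card=400; try (B,hash)→720, (D,merge)→1280, (B,merge)→1360, (D,hash)→1760, (D,nl)→4840, (B,nl)→4920; best=720 via (B,hash)
  {ABE}: card=12800; try (A,hash)→3400, (E,hash)→10280, (A,merge)→10920, (E,merge)→12680, (A,nl_idx)→19880, (A,nl)→65480 …(+1); best=3400 via (A,hash)
  {BDE}: card=8000; try (D,hash)→3960, (E,merge)→9720, (E,hash)→10120, (D,merge)→11240, (D,nl)→97480, (E,nl)→200720; best=3960 via (D,hash)
  {ABD}: card=6400; try (A,hash)→2240, (D,hash)→2960, (A,merge)→5360, (D,merge)→8640, (A,nl_idx)→9920, (A,nl)→32720 …(+1); best=2240 via (A,hash)
  {ABDE}: card=128000; try (A,hash)→13080, (E,hash)→17640, (D,hash)→17880, (E,merge)→96840, (A,merge)→116600, (A,nl_idx)→187960 …(+4); best=13080 via (A,hash)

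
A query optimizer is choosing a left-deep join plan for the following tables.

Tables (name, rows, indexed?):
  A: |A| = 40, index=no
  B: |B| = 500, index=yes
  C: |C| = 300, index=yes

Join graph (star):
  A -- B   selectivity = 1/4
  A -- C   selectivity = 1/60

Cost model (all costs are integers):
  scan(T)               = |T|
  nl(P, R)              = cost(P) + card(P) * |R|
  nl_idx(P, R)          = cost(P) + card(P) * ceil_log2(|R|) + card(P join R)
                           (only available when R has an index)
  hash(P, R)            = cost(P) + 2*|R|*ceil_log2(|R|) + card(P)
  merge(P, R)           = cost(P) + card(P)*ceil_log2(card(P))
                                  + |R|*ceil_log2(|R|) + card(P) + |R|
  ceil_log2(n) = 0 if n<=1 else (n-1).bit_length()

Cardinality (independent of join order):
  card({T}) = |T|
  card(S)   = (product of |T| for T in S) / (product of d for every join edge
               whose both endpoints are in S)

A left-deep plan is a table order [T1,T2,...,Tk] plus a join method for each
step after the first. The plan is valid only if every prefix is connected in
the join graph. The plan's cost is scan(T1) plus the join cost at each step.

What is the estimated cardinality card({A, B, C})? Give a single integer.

25000

Tables in S: A(40), B(500), C(300)
Edges inside S: A-B(d=4), A-C(d=60)
numerator = 40 * 500 * 300 = 6000000
denominator = 4 * 60 = 240
card(S) = 6000000 / 240 = 25000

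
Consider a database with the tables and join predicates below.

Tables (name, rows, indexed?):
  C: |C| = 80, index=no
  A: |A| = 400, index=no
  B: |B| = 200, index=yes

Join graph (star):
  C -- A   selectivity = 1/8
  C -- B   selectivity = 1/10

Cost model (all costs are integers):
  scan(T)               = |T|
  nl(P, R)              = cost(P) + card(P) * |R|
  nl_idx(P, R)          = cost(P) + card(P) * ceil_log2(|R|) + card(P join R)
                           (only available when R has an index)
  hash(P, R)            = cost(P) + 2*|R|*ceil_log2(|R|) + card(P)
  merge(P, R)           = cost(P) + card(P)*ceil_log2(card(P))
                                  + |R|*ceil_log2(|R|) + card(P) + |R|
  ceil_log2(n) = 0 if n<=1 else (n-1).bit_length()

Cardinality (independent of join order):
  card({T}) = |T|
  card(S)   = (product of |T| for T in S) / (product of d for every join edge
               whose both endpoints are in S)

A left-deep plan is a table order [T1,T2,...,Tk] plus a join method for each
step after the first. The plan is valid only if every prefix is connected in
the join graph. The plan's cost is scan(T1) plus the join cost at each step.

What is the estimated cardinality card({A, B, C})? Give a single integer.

80000

Tables in S: A(400), B(200), C(80)
Edges inside S: C-A(d=8), C-B(d=10)
numerator = 400 * 200 * 80 = 6400000
denominator = 8 * 10 = 80
card(S) = 6400000 / 80 = 80000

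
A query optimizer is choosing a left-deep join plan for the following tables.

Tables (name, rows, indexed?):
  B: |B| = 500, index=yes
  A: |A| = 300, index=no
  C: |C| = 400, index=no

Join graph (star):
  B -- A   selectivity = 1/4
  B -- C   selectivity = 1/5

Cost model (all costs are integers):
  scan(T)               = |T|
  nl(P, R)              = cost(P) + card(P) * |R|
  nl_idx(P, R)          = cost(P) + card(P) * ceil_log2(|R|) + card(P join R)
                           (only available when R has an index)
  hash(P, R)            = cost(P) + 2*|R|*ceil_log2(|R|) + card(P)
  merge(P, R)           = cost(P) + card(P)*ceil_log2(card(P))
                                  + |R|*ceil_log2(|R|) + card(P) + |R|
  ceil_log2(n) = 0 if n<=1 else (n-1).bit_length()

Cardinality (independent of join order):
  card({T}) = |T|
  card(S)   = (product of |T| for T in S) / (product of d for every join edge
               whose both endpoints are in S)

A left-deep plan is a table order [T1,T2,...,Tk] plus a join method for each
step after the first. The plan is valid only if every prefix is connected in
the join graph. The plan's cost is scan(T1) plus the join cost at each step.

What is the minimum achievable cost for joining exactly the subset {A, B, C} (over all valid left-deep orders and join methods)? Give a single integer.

51100

Selinger DP over subsets of {A,B,C}:
  {B}: scan cost=500, card=500
  {A}: scan cost=300, card=300
  {C}: scan cost=400, card=400
  {AB}: card=37500; try (A,hash)→6400, (B,merge)→8300, (A,merge)→8500, (B,hash)→9600, (B,nl_idx)→40500, (B,nl)→150300 …(+1); best=6400 via (A,hash)
  {BC}: card=40000; try (C,hash)→8200, (B,merge)→9400, (C,merge)→9500, (B,hash)→9800, (B,nl_idx)→44000, (B,nl)→200400 …(+1); best=8200 via (C,hash)
  {ABC}: card=3000000; try (C,hash)→51100, (A,hash)→53600, (C,merge)→647900, (A,merge)→691200, (A,nl)→12008200, (C,nl)→15006400; best=51100 via (C,hash)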